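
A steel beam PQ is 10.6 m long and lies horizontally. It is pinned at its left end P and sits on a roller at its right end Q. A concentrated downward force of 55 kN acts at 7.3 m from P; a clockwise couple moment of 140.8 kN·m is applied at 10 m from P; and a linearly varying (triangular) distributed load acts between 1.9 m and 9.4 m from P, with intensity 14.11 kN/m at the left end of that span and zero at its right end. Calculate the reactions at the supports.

Resultant of the triangular load: ½ × 14.11 × 7.5 = 52.9125 kN, acting at 4.4 m from P (one-third of the span from the peak).
Taking moments about P: Q_y·10.6 − 55·7.3 − 140.8 − (½·14.11·7.5)·4.4 = 0 → Q_y = 775.115/10.6 = 73.1241 ≈ 73.12 kN.
ΣF_y = 0: P_y + 73.1241 − 55 − ½·14.11·7.5 = 0 → P_y = 34.79 kN.
ΣF_x = 0: no horizontal applied forces, so P_x = 0.

P_x = 0, P_y = 34.79 kN, Q_y = 73.12 kN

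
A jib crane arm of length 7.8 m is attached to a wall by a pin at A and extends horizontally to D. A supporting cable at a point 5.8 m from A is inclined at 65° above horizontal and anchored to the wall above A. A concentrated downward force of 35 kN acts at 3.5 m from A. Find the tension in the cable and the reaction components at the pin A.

T = 23.30 kN, A_x = 9.849 kN, A_y = 13.88 kN

ΣM about A: T·sin65°·5.8 − 35·3.5 = 0 → T = 122.5/(5.8·0.906308) = 23.3041 ≈ 23.30 kN.
ΣF_x = 0: A_x − T·cos65° = 0 → A_x = 23.3041 × 0.422618 = 9.849 kN.
ΣF_y = 0: A_y + T·sin65° − 35 = 0 → A_y = 35 − 23.3041 × 0.906308 = 13.88 kN.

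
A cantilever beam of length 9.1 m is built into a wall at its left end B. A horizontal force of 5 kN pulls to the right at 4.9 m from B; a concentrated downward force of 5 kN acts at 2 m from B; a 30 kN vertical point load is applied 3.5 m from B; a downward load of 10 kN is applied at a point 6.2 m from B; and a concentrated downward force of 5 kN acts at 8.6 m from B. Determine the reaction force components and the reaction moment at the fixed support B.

ΣF_x = 0: B_x + 5 = 0 → B_x = -5.000 kN.
ΣF_y = 0: B_y − 5 − 30 − 10 − 5 = 0 → B_y = 50.00 kN.
ΣM about B: M_B − 5·2 − 30·3.5 − 10·6.2 − 5·8.6 = 0 → M_B = 220.0 kN·m.

B_x = -5.000 kN, B_y = 50.00 kN, M_B = 220.0 kN·m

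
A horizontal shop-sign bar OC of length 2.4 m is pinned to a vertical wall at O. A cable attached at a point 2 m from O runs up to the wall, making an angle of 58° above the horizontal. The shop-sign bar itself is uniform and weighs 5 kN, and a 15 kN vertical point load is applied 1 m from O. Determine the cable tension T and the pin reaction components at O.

T = 12.38 kN, O_x = 6.561 kN, O_y = 9.500 kN

ΣM about O: T·sin58°·2 − 5·1.2 − 15·1 = 0 → T = 21/(2·0.848048) = 12.3814 ≈ 12.38 kN.
ΣF_x = 0: O_x − T·cos58° = 0 → O_x = 12.3814 × 0.529919 = 6.561 kN.
ΣF_y = 0: O_y + T·sin58° − 5 − 15 = 0 → O_y = 20 − 12.3814 × 0.848048 = 9.500 kN.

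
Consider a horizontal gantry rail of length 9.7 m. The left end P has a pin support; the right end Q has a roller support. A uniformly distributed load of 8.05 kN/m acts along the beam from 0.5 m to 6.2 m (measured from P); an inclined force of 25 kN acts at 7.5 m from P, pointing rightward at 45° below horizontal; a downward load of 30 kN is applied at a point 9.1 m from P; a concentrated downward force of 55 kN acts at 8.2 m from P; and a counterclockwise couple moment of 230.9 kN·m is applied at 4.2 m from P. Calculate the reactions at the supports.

P_x = -17.68 kN, P_y = 68.21 kN, Q_y = 80.35 kN

Resultant of the distributed load: 8.05 × 5.7 = 45.885 kN at 3.35 m from P.
Taking moments about P: Q_y·9.7 − (8.05·5.7)·3.35 − 25·sin45°·7.5 − 30·9.1 − 55·8.2 + 230.9 = 0 → Q_y = 779.397/9.7 = 80.3502 ≈ 80.35 kN.
ΣF_y = 0: P_y + 80.3502 − 8.05·5.7 − 25·sin45° − 30 − 55 = 0 → P_y = 68.21 kN.
ΣF_x = 0: P_x + 25·cos45° = 0 → P_x = -17.68 kN.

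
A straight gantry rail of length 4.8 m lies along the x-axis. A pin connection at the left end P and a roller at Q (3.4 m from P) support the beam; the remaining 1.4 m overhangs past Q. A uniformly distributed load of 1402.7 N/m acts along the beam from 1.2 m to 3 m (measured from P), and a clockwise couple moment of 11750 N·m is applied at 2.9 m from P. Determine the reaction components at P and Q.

Resultant of the distributed load: 1402.7 × 1.8 = 2524.86 N at 2.1 m from P.
ΣM about P: Q_y·3.4 − (1402.7·1.8)·2.1 − 11750 = 0 → Q_y = 17052.206/3.4 = 5015.35 ≈ 5015 N.
ΣF_y = 0: P_y + 5015.35 − 1402.7·1.8 = 0 → P_y = -2490 N.
ΣF_x = 0: no horizontal applied forces, so P_x = 0.

P_x = 0, P_y = -2490 N, Q_y = 5015 N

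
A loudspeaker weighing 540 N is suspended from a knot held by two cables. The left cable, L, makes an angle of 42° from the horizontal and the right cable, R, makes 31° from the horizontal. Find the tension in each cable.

T_L = 484.0 N, T_R = 419.6 N

ΣF_x = 0: −T_L·cos42° + T_R·cos31° = 0 → T_R = 0.866978·T_L.
ΣF_y = 0: T_L·sin42° + T_R·sin31° = 540.
Substitute: T_L·(0.669131 + 0.866978·0.515038) = 540 → T_L = 484.019 ≈ 484.0 N.
Then T_R = 0.866978 × 484.019 = 419.6 N.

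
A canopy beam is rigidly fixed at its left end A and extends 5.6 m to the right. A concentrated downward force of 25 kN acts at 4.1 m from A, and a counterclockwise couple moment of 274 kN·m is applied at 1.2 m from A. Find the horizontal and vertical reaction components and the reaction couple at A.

ΣF_x = 0: A_x = 0.
ΣF_y = 0: A_y − 25 = 0 → A_y = 25.00 kN.
ΣM about A: M_A − 25·4.1 + 274 = 0 → M_A = -171.5 kN·m.

A_x = 0, A_y = 25.00 kN, M_A = -171.5 kN·m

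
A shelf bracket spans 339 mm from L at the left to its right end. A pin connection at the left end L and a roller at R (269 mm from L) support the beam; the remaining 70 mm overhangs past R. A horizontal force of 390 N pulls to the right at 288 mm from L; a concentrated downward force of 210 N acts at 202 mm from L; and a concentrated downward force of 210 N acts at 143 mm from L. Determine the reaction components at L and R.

L_x = -390.0 N, L_y = 150.7 N, R_y = 269.3 N

ΣM about L: R_y·269 − 210·202 − 210·143 = 0 → R_y = 72450/269 = 269.331 ≈ 269.3 N.
ΣF_y = 0: L_y + 269.331 − 210 − 210 = 0 → L_y = 150.7 N.
ΣF_x = 0: L_x + 390 = 0 → L_x = -390.0 N.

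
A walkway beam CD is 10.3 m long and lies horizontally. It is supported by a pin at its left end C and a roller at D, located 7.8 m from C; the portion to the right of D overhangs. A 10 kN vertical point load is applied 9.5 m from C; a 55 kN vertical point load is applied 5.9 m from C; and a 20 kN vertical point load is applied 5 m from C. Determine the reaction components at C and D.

Taking moments about C: D_y·7.8 − 10·9.5 − 55·5.9 − 20·5 = 0 → D_y = 519.5/7.8 = 66.6026 ≈ 66.60 kN.
ΣF_y = 0: C_y + 66.6026 − 10 − 55 − 20 = 0 → C_y = 18.40 kN.
ΣF_x = 0: no horizontal applied forces, so C_x = 0.

C_x = 0, C_y = 18.40 kN, D_y = 66.60 kN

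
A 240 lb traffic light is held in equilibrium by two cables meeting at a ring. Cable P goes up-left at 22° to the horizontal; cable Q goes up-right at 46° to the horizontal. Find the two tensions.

T_P = 179.8 lb, T_Q = 240.0 lb

ΣF_x = 0: −T_P·cos22° + T_Q·cos46° = 0 → T_Q = 1.33473·T_P.
ΣF_y = 0: T_P·sin22° + T_Q·sin46° = 240.
Substitute: T_P·(0.374607 + 1.33473·0.71934) = 240 → T_P = 179.811 ≈ 179.8 lb.
Then T_Q = 1.33473 × 179.811 = 240.0 lb.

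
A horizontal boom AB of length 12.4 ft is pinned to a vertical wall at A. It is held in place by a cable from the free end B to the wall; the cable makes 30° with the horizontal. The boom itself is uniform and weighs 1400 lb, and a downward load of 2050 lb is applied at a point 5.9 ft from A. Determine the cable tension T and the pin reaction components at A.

T = 3351 lb, A_x = 2902 lb, A_y = 1775 lb

ΣM about A: T·sin30°·12.4 − 1400·6.2 − 2050·5.9 = 0 → T = 20775/(12.4·0.5) = 3350.81 ≈ 3351 lb.
ΣF_x = 0: A_x − T·cos30° = 0 → A_x = 3350.81 × 0.866025 = 2902 lb.
ΣF_y = 0: A_y + T·sin30° − 1400 − 2050 = 0 → A_y = 3450 − 3350.81 × 0.5 = 1775 lb.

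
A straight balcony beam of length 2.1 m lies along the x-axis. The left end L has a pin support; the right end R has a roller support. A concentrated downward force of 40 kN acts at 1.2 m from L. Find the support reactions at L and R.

L_x = 0, L_y = 17.14 kN, R_y = 22.86 kN

ΣM about L: R_y·2.1 − 40·1.2 = 0 → R_y = 48/2.1 = 22.8571 ≈ 22.86 kN.
ΣF_y = 0: L_y + 22.8571 − 40 = 0 → L_y = 17.14 kN.
ΣF_x = 0: no horizontal applied forces, so L_x = 0.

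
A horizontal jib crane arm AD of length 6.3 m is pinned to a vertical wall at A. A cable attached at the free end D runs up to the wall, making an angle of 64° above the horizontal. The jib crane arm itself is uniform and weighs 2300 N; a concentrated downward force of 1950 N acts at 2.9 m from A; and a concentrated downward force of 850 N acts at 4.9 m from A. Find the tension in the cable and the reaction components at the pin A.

T = 3014 N, A_x = 1321 N, A_y = 2391 N

ΣM about A: T·sin64°·6.3 − 2300·3.15 − 1950·2.9 − 850·4.9 = 0 → T = 17065/(6.3·0.898794) = 3013.74 ≈ 3014 N.
ΣF_x = 0: A_x − T·cos64° = 0 → A_x = 3013.74 × 0.438371 = 1321 N.
ΣF_y = 0: A_y + T·sin64° − 2300 − 1950 − 850 = 0 → A_y = 5100 − 3013.74 × 0.898794 = 2391 N.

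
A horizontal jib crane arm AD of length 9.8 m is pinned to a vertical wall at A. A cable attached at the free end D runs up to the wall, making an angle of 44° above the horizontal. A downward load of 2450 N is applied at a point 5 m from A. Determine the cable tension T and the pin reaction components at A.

T = 1799 N, A_x = 1294 N, A_y = 1200 N

ΣM about A: T·sin44°·9.8 − 2450·5 = 0 → T = 12250/(9.8·0.694658) = 1799.45 ≈ 1799 N.
ΣF_x = 0: A_x − T·cos44° = 0 → A_x = 1799.45 × 0.71934 = 1294 N.
ΣF_y = 0: A_y + T·sin44° − 2450 = 0 → A_y = 2450 − 1799.45 × 0.694658 = 1200 N.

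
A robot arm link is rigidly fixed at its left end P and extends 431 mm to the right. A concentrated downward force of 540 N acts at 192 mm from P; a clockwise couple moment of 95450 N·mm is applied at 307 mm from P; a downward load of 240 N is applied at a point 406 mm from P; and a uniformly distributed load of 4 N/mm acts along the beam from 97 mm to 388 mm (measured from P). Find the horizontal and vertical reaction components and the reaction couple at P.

P_x = 0, P_y = 1944 N, M_P = 578800 N·mm

Resultant of the distributed load: 4 × 291 = 1164 N at 242.5 mm from P.
ΣF_x = 0: P_x = 0.
ΣF_y = 0: P_y − 540 − 240 − 4·291 = 0 → P_y = 1944 N.
ΣM about P: M_P − 540·192 − 95450 − 240·406 − (4·291)·242.5 = 0 → M_P = 578800 N·mm.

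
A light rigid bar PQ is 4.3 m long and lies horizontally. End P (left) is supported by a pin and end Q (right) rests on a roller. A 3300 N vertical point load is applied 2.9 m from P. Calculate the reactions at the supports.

ΣM about P: Q_y·4.3 − 3300·2.9 = 0 → Q_y = 9570/4.3 = 2225.58 ≈ 2226 N.
ΣF_y = 0: P_y + 2225.58 − 3300 = 0 → P_y = 1074 N.
ΣF_x = 0: no horizontal applied forces, so P_x = 0.

P_x = 0, P_y = 1074 N, Q_y = 2226 N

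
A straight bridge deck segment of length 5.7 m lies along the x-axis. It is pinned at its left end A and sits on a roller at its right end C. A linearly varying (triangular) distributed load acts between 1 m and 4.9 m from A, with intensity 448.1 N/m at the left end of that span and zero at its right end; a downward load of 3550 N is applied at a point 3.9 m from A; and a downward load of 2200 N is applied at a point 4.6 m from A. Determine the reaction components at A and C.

A_x = 0, A_y = 2067 N, C_y = 4557 N

Resultant of the triangular load: ½ × 448.1 × 3.9 = 873.795 N, acting at 2.3 m from A (one-third of the span from the peak).
Taking moments about A: C_y·5.7 − (½·448.1·3.9)·2.3 − 3550·3.9 − 2200·4.6 = 0 → C_y = 25974.7285/5.7 = 4556.97 ≈ 4557 N.
ΣF_y = 0: A_y + 4556.97 − ½·448.1·3.9 − 3550 − 2200 = 0 → A_y = 2067 N.
ΣF_x = 0: no horizontal applied forces, so A_x = 0.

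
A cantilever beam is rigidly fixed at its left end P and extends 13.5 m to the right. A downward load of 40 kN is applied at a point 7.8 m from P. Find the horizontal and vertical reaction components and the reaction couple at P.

P_x = 0, P_y = 40.00 kN, M_P = 312.0 kN·m

ΣF_x = 0: P_x = 0.
ΣF_y = 0: P_y − 40 = 0 → P_y = 40.00 kN.
ΣM about P: M_P − 40·7.8 = 0 → M_P = 312.0 kN·m.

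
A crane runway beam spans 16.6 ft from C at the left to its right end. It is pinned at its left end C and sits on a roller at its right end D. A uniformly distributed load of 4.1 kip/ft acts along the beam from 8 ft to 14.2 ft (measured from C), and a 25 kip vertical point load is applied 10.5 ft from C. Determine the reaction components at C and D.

Resultant of the distributed load: 4.1 × 6.2 = 25.42 kip at 11.1 ft from C.
Taking moments about C: D_y·16.6 − (4.1·6.2)·11.1 − 25·10.5 = 0 → D_y = 544.662/16.6 = 32.811 ≈ 32.81 kip.
ΣF_y = 0: C_y + 32.811 − 4.1·6.2 − 25 = 0 → C_y = 17.61 kip.
ΣF_x = 0: no horizontal applied forces, so C_x = 0.

C_x = 0, C_y = 17.61 kip, D_y = 32.81 kip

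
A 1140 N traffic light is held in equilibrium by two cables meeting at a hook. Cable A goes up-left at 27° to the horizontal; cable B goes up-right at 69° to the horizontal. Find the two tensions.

ΣF_x = 0: −T_A·cos27° + T_B·cos69° = 0 → T_B = 2.48629·T_A.
ΣF_y = 0: T_A·sin27° + T_B·sin69° = 1140.
Substitute: T_A·(0.45399 + 2.48629·0.93358) = 1140 → T_A = 410.79 ≈ 410.8 N.
Then T_B = 2.48629 × 410.79 = 1021 N.

T_A = 410.8 N, T_B = 1021 N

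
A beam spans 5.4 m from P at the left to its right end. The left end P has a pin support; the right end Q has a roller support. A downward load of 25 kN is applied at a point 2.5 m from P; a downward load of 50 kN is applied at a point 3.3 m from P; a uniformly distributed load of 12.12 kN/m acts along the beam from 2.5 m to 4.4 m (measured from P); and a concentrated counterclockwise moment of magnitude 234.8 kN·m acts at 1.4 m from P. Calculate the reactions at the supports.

P_x = 0, P_y = 84.67 kN, Q_y = 13.36 kN

Resultant of the distributed load: 12.12 × 1.9 = 23.028 kN at 3.45 m from P.
Moments about P: Q_y·5.4 − 25·2.5 − 50·3.3 − (12.12·1.9)·3.45 + 234.8 = 0 → Q_y = 72.1466/5.4 = 13.3605 ≈ 13.36 kN.
ΣF_y = 0: P_y + 13.3605 − 25 − 50 − 12.12·1.9 = 0 → P_y = 84.67 kN.
ΣF_x = 0: no horizontal applied forces, so P_x = 0.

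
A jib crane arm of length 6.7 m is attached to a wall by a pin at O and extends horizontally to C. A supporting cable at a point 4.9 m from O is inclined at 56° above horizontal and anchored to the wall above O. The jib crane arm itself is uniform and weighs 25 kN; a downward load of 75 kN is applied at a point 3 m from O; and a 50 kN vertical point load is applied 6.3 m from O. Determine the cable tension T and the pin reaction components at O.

ΣM about O: T·sin56°·4.9 − 25·3.35 − 75·3 − 50·6.3 = 0 → T = 623.75/(4.9·0.829038) = 153.547 ≈ 153.5 kN.
ΣF_x = 0: O_x − T·cos56° = 0 → O_x = 153.547 × 0.559193 = 85.86 kN.
ΣF_y = 0: O_y + T·sin56° − 25 − 75 − 50 = 0 → O_y = 150 − 153.547 × 0.829038 = 22.70 kN.

T = 153.5 kN, O_x = 85.86 kN, O_y = 22.70 kN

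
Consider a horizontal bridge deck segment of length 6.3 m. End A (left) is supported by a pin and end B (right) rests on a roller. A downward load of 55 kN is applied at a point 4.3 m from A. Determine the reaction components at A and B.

ΣM about A: B_y·6.3 − 55·4.3 = 0 → B_y = 236.5/6.3 = 37.5397 ≈ 37.54 kN.
ΣF_y = 0: A_y + 37.5397 − 55 = 0 → A_y = 17.46 kN.
ΣF_x = 0: no horizontal applied forces, so A_x = 0.

A_x = 0, A_y = 17.46 kN, B_y = 37.54 kN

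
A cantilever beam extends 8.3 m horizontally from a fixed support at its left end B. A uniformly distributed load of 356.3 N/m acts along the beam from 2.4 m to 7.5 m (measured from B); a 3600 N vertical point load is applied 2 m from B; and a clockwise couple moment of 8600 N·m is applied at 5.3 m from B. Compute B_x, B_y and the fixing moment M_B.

Resultant of the distributed load: 356.3 × 5.1 = 1817.13 N at 4.95 m from B.
ΣF_x = 0: B_x = 0.
ΣF_y = 0: B_y − 356.3·5.1 − 3600 = 0 → B_y = 5417 N.
ΣM about B: M_B − (356.3·5.1)·4.95 − 3600·2 − 8600 = 0 → M_B = 24790 N·m.

B_x = 0, B_y = 5417 N, M_B = 24790 N·m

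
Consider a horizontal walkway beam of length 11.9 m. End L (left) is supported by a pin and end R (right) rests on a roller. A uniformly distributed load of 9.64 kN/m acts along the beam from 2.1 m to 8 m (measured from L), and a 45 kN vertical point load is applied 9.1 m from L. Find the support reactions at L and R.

L_x = 0, L_y = 43.33 kN, R_y = 58.55 kN

Resultant of the distributed load: 9.64 × 5.9 = 56.876 kN at 5.05 m from L.
ΣM about L: R_y·11.9 − (9.64·5.9)·5.05 − 45·9.1 = 0 → R_y = 696.7238/11.9 = 58.5482 ≈ 58.55 kN.
ΣF_y = 0: L_y + 58.5482 − 9.64·5.9 − 45 = 0 → L_y = 43.33 kN.
ΣF_x = 0: no horizontal applied forces, so L_x = 0.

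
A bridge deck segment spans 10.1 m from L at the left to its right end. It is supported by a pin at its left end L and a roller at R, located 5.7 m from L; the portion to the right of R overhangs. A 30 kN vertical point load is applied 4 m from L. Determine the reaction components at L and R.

L_x = 0, L_y = 8.947 kN, R_y = 21.05 kN

Taking moments about L: R_y·5.7 − 30·4 = 0 → R_y = 120/5.7 = 21.0526 ≈ 21.05 kN.
ΣF_y = 0: L_y + 21.0526 − 30 = 0 → L_y = 8.947 kN.
ΣF_x = 0: no horizontal applied forces, so L_x = 0.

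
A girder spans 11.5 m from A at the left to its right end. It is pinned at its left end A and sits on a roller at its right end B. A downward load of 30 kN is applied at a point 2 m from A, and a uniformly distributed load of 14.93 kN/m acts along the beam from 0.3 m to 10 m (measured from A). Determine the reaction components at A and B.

A_x = 0, A_y = 104.7 kN, B_y = 70.07 kN

Resultant of the distributed load: 14.93 × 9.7 = 144.821 kN at 5.15 m from A.
Moments about A: B_y·11.5 − 30·2 − (14.93·9.7)·5.15 = 0 → B_y = 805.82815/11.5 = 70.072 ≈ 70.07 kN.
ΣF_y = 0: A_y + 70.072 − 30 − 14.93·9.7 = 0 → A_y = 104.7 kN.
ΣF_x = 0: no horizontal applied forces, so A_x = 0.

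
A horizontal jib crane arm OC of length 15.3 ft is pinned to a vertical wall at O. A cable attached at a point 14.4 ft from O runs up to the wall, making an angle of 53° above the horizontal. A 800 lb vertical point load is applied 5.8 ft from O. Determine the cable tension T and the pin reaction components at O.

ΣM about O: T·sin53°·14.4 − 800·5.8 = 0 → T = 4640/(14.4·0.798636) = 403.466 ≈ 403.5 lb.
ΣF_x = 0: O_x − T·cos53° = 0 → O_x = 403.466 × 0.601815 = 242.8 lb.
ΣF_y = 0: O_y + T·sin53° − 800 = 0 → O_y = 800 − 403.466 × 0.798636 = 477.8 lb.

T = 403.5 lb, O_x = 242.8 lb, O_y = 477.8 lb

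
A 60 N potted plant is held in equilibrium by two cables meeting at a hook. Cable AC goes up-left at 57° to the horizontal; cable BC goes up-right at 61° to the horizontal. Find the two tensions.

ΣF_x = 0: −T_AC·cos57° + T_BC·cos61° = 0 → T_BC = 1.12341·T_AC.
ΣF_y = 0: T_AC·sin57° + T_BC·sin61° = 60.
Substitute: T_AC·(0.838671 + 1.12341·0.87462) = 60 → T_AC = 32.9448 ≈ 32.94 N.
Then T_BC = 1.12341 × 32.9448 = 37.01 N.

T_AC = 32.94 N, T_BC = 37.01 N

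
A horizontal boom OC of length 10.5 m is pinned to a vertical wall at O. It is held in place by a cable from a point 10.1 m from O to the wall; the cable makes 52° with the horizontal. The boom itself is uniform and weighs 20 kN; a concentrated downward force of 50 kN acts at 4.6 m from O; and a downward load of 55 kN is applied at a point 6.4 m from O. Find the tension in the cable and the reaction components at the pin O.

ΣM about O: T·sin52°·10.1 − 20·5.25 − 50·4.6 − 55·6.4 = 0 → T = 687/(10.1·0.788011) = 86.3183 ≈ 86.32 kN.
ΣF_x = 0: O_x − T·cos52° = 0 → O_x = 86.3183 × 0.615661 = 53.14 kN.
ΣF_y = 0: O_y + T·sin52° − 20 − 50 − 55 = 0 → O_y = 125 − 86.3183 × 0.788011 = 56.98 kN.

T = 86.32 kN, O_x = 53.14 kN, O_y = 56.98 kN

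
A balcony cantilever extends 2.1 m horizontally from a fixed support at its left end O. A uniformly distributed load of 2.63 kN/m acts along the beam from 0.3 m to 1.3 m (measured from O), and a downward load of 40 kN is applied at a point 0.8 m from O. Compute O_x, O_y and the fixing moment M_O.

O_x = 0, O_y = 42.63 kN, M_O = 34.10 kN·m

Resultant of the distributed load: 2.63 × 1 = 2.63 kN at 0.8 m from O.
ΣF_x = 0: O_x = 0.
ΣF_y = 0: O_y − 2.63·1 − 40 = 0 → O_y = 42.63 kN.
ΣM about O: M_O − (2.63·1)·0.8 − 40·0.8 = 0 → M_O = 34.10 kN·m.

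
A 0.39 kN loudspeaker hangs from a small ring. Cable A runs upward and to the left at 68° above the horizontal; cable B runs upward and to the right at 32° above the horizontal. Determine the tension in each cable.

T_A = 0.3358 kN, T_B = 0.1484 kN

ΣF_x = 0: −T_A·cos68° + T_B·cos32° = 0 → T_B = 0.441728·T_A.
ΣF_y = 0: T_A·sin68° + T_B·sin32° = 0.39.
Substitute: T_A·(0.927184 + 0.441728·0.529919) = 0.39 → T_A = 0.335841 ≈ 0.3358 kN.
Then T_B = 0.441728 × 0.335841 = 0.1484 kN.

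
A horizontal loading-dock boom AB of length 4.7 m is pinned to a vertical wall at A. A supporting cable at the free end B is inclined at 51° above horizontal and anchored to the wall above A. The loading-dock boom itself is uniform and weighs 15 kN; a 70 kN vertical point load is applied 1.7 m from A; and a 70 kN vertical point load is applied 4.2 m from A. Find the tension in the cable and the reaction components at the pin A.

ΣM about A: T·sin51°·4.7 − 15·2.35 − 70·1.7 − 70·4.2 = 0 → T = 448.25/(4.7·0.777146) = 122.721 ≈ 122.7 kN.
ΣF_x = 0: A_x − T·cos51° = 0 → A_x = 122.721 × 0.62932 = 77.23 kN.
ΣF_y = 0: A_y + T·sin51° − 15 − 70 − 70 = 0 → A_y = 155 − 122.721 × 0.777146 = 59.63 kN.

T = 122.7 kN, A_x = 77.23 kN, A_y = 59.63 kN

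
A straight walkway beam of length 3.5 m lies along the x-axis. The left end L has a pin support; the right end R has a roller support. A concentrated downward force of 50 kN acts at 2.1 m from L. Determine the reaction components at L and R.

L_x = 0, L_y = 20.00 kN, R_y = 30.00 kN

ΣM about L: R_y·3.5 − 50·2.1 = 0 → R_y = 105/3.5 = 30.00 kN.
ΣF_y = 0: L_y + 30 − 50 = 0 → L_y = 20.00 kN.
ΣF_x = 0: no horizontal applied forces, so L_x = 0.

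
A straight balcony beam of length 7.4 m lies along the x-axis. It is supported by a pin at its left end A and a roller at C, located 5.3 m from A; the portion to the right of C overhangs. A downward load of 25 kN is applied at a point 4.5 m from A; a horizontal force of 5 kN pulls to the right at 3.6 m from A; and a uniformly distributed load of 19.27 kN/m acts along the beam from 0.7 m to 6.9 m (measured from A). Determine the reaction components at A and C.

Resultant of the distributed load: 19.27 × 6.2 = 119.474 kN at 3.8 m from A.
ΣM about A: C_y·5.3 − 25·4.5 − (19.27·6.2)·3.8 = 0 → C_y = 566.5012/5.3 = 106.887 ≈ 106.9 kN.
ΣF_y = 0: A_y + 106.887 − 25 − 19.27·6.2 = 0 → A_y = 37.59 kN.
ΣF_x = 0: A_x + 5 = 0 → A_x = -5.000 kN.

A_x = -5.000 kN, A_y = 37.59 kN, C_y = 106.9 kN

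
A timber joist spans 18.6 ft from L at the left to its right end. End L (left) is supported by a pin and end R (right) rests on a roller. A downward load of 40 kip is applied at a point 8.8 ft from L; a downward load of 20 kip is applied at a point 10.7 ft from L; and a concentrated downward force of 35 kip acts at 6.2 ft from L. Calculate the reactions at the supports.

Taking moments about L: R_y·18.6 − 40·8.8 − 20·10.7 − 35·6.2 = 0 → R_y = 783/18.6 = 42.0968 ≈ 42.10 kip.
ΣF_y = 0: L_y + 42.0968 − 40 − 20 − 35 = 0 → L_y = 52.90 kip.
ΣF_x = 0: no horizontal applied forces, so L_x = 0.

L_x = 0, L_y = 52.90 kip, R_y = 42.10 kip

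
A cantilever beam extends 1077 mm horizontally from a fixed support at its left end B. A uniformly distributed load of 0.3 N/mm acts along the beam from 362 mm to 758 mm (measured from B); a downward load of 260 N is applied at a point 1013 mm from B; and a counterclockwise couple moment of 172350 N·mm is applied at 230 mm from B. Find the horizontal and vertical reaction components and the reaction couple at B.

B_x = 0, B_y = 378.8 N, M_B = 157600 N·mm

Resultant of the distributed load: 0.3 × 396 = 118.8 N at 560 mm from B.
ΣF_x = 0: B_x = 0.
ΣF_y = 0: B_y − 0.3·396 − 260 = 0 → B_y = 378.8 N.
ΣM about B: M_B − (0.3·396)·560 − 260·1013 + 172350 = 0 → M_B = 157600 N·mm.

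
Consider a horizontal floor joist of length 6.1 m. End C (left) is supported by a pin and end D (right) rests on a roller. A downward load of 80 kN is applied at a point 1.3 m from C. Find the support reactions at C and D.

Taking moments about C: D_y·6.1 − 80·1.3 = 0 → D_y = 104/6.1 = 17.0492 ≈ 17.05 kN.
ΣF_y = 0: C_y + 17.0492 − 80 = 0 → C_y = 62.95 kN.
ΣF_x = 0: no horizontal applied forces, so C_x = 0.

C_x = 0, C_y = 62.95 kN, D_y = 17.05 kN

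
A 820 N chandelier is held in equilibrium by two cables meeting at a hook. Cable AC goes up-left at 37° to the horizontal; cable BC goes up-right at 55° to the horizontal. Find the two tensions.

T_AC = 470.6 N, T_BC = 655.3 N

ΣF_x = 0: −T_AC·cos37° + T_BC·cos55° = 0 → T_BC = 1.39238·T_AC.
ΣF_y = 0: T_AC·sin37° + T_BC·sin55° = 820.
Substitute: T_AC·(0.601815 + 1.39238·0.819152) = 820 → T_AC = 470.619 ≈ 470.6 N.
Then T_BC = 1.39238 × 470.619 = 655.3 N.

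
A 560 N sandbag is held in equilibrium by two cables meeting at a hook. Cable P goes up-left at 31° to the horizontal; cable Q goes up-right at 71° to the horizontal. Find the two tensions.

T_P = 186.4 N, T_Q = 490.7 N

ΣF_x = 0: −T_P·cos31° + T_Q·cos71° = 0 → T_Q = 2.63284·T_P.
ΣF_y = 0: T_P·sin31° + T_Q·sin71° = 560.
Substitute: T_P·(0.515038 + 2.63284·0.945519) = 560 → T_P = 186.391 ≈ 186.4 N.
Then T_Q = 2.63284 × 186.391 = 490.7 N.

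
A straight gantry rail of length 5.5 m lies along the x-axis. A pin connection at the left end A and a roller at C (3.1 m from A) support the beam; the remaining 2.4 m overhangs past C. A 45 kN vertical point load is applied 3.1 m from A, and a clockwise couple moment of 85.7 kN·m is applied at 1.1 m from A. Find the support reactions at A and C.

A_x = 0, A_y = -27.65 kN, C_y = 72.65 kN

Taking moments about A: C_y·3.1 − 45·3.1 − 85.7 = 0 → C_y = 225.2/3.1 = 72.6452 ≈ 72.65 kN.
ΣF_y = 0: A_y + 72.6452 − 45 = 0 → A_y = -27.65 kN.
ΣF_x = 0: no horizontal applied forces, so A_x = 0.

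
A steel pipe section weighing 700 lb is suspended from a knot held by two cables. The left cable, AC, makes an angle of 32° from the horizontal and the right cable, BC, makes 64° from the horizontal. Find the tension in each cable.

ΣF_x = 0: −T_AC·cos32° + T_BC·cos64° = 0 → T_BC = 1.93454·T_AC.
ΣF_y = 0: T_AC·sin32° + T_BC·sin64° = 700.
Substitute: T_AC·(0.529919 + 1.93454·0.898794) = 700 → T_AC = 308.551 ≈ 308.6 lb.
Then T_BC = 1.93454 × 308.551 = 596.9 lb.

T_AC = 308.6 lb, T_BC = 596.9 lb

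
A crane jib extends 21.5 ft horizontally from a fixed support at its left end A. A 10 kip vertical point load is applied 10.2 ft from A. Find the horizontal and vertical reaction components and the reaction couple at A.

ΣF_x = 0: A_x = 0.
ΣF_y = 0: A_y − 10 = 0 → A_y = 10.00 kip.
ΣM about A: M_A − 10·10.2 = 0 → M_A = 102.0 kip·ft.

A_x = 0, A_y = 10.00 kip, M_A = 102.0 kip·ft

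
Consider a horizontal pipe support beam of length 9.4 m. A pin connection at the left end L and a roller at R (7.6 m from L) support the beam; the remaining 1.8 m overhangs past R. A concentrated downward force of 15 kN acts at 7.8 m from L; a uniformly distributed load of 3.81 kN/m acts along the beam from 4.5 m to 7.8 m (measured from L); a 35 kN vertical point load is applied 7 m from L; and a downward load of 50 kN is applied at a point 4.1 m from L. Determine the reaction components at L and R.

L_x = 0, L_y = 27.79 kN, R_y = 84.78 kN

Resultant of the distributed load: 3.81 × 3.3 = 12.573 kN at 6.15 m from L.
Moments about L: R_y·7.6 − 15·7.8 − (3.81·3.3)·6.15 − 35·7 − 50·4.1 = 0 → R_y = 644.32395/7.6 = 84.7795 ≈ 84.78 kN.
ΣF_y = 0: L_y + 84.7795 − 15 − 3.81·3.3 − 35 − 50 = 0 → L_y = 27.79 kN.
ΣF_x = 0: no horizontal applied forces, so L_x = 0.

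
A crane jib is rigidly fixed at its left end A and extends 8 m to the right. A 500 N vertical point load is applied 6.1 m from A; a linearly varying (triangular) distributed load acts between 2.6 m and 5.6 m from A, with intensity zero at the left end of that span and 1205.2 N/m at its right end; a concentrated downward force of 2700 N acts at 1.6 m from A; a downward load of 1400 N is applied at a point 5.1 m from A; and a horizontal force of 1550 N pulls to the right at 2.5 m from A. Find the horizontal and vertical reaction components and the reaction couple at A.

A_x = -1550 N, A_y = 6408 N, M_A = 22830 N·m

Resultant of the triangular load: ½ × 1205.2 × 3 = 1807.8 N, acting at 4.6 m from A (one-third of the span from the peak).
ΣF_x = 0: A_x + 1550 = 0 → A_x = -1550 N.
ΣF_y = 0: A_y − 500 − ½·1205.2·3 − 2700 − 1400 = 0 → A_y = 6408 N.
ΣM about A: M_A − 500·6.1 − (½·1205.2·3)·4.6 − 2700·1.6 − 1400·5.1 = 0 → M_A = 22830 N·m.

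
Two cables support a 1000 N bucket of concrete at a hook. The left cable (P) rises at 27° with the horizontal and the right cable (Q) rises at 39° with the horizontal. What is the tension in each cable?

T_P = 850.7 N, T_Q = 975.3 N

ΣF_x = 0: −T_P·cos27° + T_Q·cos39° = 0 → T_Q = 1.14651·T_P.
ΣF_y = 0: T_P·sin27° + T_Q·sin39° = 1000.
Substitute: T_P·(0.45399 + 1.14651·0.62932) = 1000 → T_P = 850.693 ≈ 850.7 N.
Then T_Q = 1.14651 × 850.693 = 975.3 N.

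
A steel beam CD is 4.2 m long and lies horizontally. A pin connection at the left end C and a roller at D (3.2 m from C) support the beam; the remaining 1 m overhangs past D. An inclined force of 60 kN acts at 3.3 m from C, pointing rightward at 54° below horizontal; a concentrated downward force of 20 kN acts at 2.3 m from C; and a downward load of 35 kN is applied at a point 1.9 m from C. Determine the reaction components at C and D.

ΣM about C: D_y·3.2 − 60·sin54°·3.3 − 20·2.3 − 35·1.9 = 0 → D_y = 272.685/3.2 = 85.2141 ≈ 85.21 kN.
ΣF_y = 0: C_y + 85.2141 − 60·sin54° − 20 − 35 = 0 → C_y = 18.33 kN.
ΣF_x = 0: C_x + 60·cos54° = 0 → C_x = -35.27 kN.

C_x = -35.27 kN, C_y = 18.33 kN, D_y = 85.21 kN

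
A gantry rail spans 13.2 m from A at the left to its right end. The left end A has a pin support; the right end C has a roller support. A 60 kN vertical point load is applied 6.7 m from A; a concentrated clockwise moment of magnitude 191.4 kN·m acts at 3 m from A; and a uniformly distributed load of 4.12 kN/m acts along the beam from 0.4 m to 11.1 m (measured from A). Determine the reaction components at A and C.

Resultant of the distributed load: 4.12 × 10.7 = 44.084 kN at 5.75 m from A.
Taking moments about A: C_y·13.2 − 60·6.7 − 191.4 − (4.12·10.7)·5.75 = 0 → C_y = 846.883/13.2 = 64.1578 ≈ 64.16 kN.
ΣF_y = 0: A_y + 64.1578 − 60 − 4.12·10.7 = 0 → A_y = 39.93 kN.
ΣF_x = 0: no horizontal applied forces, so A_x = 0.

A_x = 0, A_y = 39.93 kN, C_y = 64.16 kN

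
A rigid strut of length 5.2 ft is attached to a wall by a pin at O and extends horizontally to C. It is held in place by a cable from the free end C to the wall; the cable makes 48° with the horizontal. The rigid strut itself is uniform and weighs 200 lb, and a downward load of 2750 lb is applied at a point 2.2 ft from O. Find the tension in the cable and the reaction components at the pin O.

ΣM about O: T·sin48°·5.2 − 200·2.6 − 2750·2.2 = 0 → T = 6570/(5.2·0.743145) = 1700.15 ≈ 1700 lb.
ΣF_x = 0: O_x − T·cos48° = 0 → O_x = 1700.15 × 0.669131 = 1138 lb.
ΣF_y = 0: O_y + T·sin48° − 200 − 2750 = 0 → O_y = 2950 − 1700.15 × 0.743145 = 1687 lb.

T = 1700 lb, O_x = 1138 lb, O_y = 1687 lb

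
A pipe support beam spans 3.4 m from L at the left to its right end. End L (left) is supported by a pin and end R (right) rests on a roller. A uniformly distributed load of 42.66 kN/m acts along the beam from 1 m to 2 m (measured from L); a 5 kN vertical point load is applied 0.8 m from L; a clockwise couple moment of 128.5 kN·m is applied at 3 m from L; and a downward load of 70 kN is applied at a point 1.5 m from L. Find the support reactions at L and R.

L_x = 0, L_y = 28.99 kN, R_y = 88.67 kN

Resultant of the distributed load: 42.66 × 1 = 42.66 kN at 1.5 m from L.
Taking moments about L: R_y·3.4 − (42.66·1)·1.5 − 5·0.8 − 128.5 − 70·1.5 = 0 → R_y = 301.49/3.4 = 88.6735 ≈ 88.67 kN.
ΣF_y = 0: L_y + 88.6735 − 42.66·1 − 5 − 70 = 0 → L_y = 28.99 kN.
ΣF_x = 0: no horizontal applied forces, so L_x = 0.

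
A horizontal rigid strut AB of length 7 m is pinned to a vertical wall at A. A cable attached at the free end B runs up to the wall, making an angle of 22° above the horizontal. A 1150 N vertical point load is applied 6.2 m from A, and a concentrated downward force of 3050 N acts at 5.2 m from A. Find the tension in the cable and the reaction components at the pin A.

ΣM about A: T·sin22°·7 − 1150·6.2 − 3050·5.2 = 0 → T = 22990/(7·0.374607) = 8767.28 ≈ 8767 N.
ΣF_x = 0: A_x − T·cos22° = 0 → A_x = 8767.28 × 0.927184 = 8129 N.
ΣF_y = 0: A_y + T·sin22° − 1150 − 3050 = 0 → A_y = 4200 − 8767.28 × 0.374607 = 915.7 N.

T = 8767 N, A_x = 8129 N, A_y = 915.7 N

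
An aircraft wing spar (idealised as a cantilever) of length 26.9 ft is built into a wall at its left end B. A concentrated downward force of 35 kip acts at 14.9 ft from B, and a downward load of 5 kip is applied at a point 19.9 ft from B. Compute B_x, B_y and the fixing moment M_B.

B_x = 0, B_y = 40.00 kip, M_B = 621.0 kip·ft

ΣF_x = 0: B_x = 0.
ΣF_y = 0: B_y − 35 − 5 = 0 → B_y = 40.00 kip.
ΣM about B: M_B − 35·14.9 − 5·19.9 = 0 → M_B = 621.0 kip·ft.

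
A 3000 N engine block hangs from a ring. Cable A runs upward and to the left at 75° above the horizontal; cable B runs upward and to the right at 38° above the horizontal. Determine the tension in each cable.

T_A = 2568 N, T_B = 843.5 N

ΣF_x = 0: −T_A·cos75° + T_B·cos38° = 0 → T_B = 0.328446·T_A.
ΣF_y = 0: T_A·sin75° + T_B·sin38° = 3000.
Substitute: T_A·(0.965926 + 0.328446·0.615661) = 3000 → T_A = 2568.19 ≈ 2568 N.
Then T_B = 0.328446 × 2568.19 = 843.5 N.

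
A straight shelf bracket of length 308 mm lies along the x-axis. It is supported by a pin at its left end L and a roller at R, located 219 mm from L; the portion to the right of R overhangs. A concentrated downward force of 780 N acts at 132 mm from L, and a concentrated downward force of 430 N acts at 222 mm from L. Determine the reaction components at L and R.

ΣM about L: R_y·219 − 780·132 − 430·222 = 0 → R_y = 198420/219 = 906.027 ≈ 906.0 N.
ΣF_y = 0: L_y + 906.027 − 780 − 430 = 0 → L_y = 304.0 N.
ΣF_x = 0: no horizontal applied forces, so L_x = 0.

L_x = 0, L_y = 304.0 N, R_y = 906.0 N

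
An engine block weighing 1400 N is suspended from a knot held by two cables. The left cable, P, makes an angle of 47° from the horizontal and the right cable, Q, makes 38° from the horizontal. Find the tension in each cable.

ΣF_x = 0: −T_P·cos47° + T_Q·cos38° = 0 → T_Q = 0.865468·T_P.
ΣF_y = 0: T_P·sin47° + T_Q·sin38° = 1400.
Substitute: T_P·(0.731354 + 0.865468·0.615661) = 1400 → T_P = 1107.43 ≈ 1107 N.
Then T_Q = 0.865468 × 1107.43 = 958.4 N.

T_P = 1107 N, T_Q = 958.4 N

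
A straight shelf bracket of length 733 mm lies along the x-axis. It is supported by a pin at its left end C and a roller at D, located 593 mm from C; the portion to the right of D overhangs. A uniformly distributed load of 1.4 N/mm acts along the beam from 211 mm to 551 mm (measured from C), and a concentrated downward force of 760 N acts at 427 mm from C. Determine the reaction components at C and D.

C_x = 0, C_y = 382.9 N, D_y = 853.1 N

Resultant of the distributed load: 1.4 × 340 = 476 N at 381 mm from C.
Taking moments about C: D_y·593 − (1.4·340)·381 − 760·427 = 0 → D_y = 505876/593 = 853.079 ≈ 853.1 N.
ΣF_y = 0: C_y + 853.079 − 1.4·340 − 760 = 0 → C_y = 382.9 N.
ΣF_x = 0: no horizontal applied forces, so C_x = 0.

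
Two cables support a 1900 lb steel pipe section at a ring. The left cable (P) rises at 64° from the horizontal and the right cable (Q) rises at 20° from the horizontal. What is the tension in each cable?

T_P = 1795 lb, T_Q = 837.5 lb

ΣF_x = 0: −T_P·cos64° + T_Q·cos20° = 0 → T_Q = 0.466505·T_P.
ΣF_y = 0: T_P·sin64° + T_Q·sin20° = 1900.
Substitute: T_P·(0.898794 + 0.466505·0.34202) = 1900 → T_P = 1795.25 ≈ 1795 lb.
Then T_Q = 0.466505 × 1795.25 = 837.5 lb.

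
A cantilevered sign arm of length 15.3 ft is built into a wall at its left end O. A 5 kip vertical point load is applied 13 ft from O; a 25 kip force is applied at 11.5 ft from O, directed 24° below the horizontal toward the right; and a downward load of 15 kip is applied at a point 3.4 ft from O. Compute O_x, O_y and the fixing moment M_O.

ΣF_x = 0: O_x + 25·cos24° = 0 → O_x = -22.84 kip.
ΣF_y = 0: O_y − 5 − 25·sin24° − 15 = 0 → O_y = 30.17 kip.
ΣM about O: M_O − 5·13 − 25·sin24°·11.5 − 15·3.4 = 0 → M_O = 232.9 kip·ft.

O_x = -22.84 kip, O_y = 30.17 kip, M_O = 232.9 kip·ft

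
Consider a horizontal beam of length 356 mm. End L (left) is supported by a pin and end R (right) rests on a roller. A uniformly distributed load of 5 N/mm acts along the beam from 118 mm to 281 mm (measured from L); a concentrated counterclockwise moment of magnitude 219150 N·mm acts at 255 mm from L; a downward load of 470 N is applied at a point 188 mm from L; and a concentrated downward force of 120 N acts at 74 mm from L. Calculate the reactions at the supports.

L_x = 0, L_y = 1291 N, R_y = 114.3 N

Resultant of the distributed load: 5 × 163 = 815 N at 199.5 mm from L.
ΣM about L: R_y·356 − (5·163)·199.5 + 219150 − 470·188 − 120·74 = 0 → R_y = 40682.5/356 = 114.277 ≈ 114.3 N.
ΣF_y = 0: L_y + 114.277 − 5·163 − 470 − 120 = 0 → L_y = 1291 N.
ΣF_x = 0: no horizontal applied forces, so L_x = 0.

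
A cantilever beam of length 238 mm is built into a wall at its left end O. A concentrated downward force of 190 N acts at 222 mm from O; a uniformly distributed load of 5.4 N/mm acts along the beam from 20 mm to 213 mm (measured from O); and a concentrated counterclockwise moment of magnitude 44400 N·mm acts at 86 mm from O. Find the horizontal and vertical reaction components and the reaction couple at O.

Resultant of the distributed load: 5.4 × 193 = 1042.2 N at 116.5 mm from O.
ΣF_x = 0: O_x = 0.
ΣF_y = 0: O_y − 190 − 5.4·193 = 0 → O_y = 1232 N.
ΣM about O: M_O − 190·222 − (5.4·193)·116.5 + 44400 = 0 → M_O = 119200 N·mm.

O_x = 0, O_y = 1232 N, M_O = 119200 N·mm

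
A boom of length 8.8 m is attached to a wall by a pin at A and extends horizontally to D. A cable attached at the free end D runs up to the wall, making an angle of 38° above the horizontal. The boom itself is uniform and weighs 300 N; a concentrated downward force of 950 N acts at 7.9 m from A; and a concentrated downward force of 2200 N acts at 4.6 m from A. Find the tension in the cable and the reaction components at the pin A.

ΣM about A: T·sin38°·8.8 − 300·4.4 − 950·7.9 − 2200·4.6 = 0 → T = 18945/(8.8·0.615661) = 3496.8 ≈ 3497 N.
ΣF_x = 0: A_x − T·cos38° = 0 → A_x = 3496.8 × 0.788011 = 2756 N.
ΣF_y = 0: A_y + T·sin38° − 300 − 950 − 2200 = 0 → A_y = 3450 − 3496.8 × 0.615661 = 1297 N.

T = 3497 N, A_x = 2756 N, A_y = 1297 N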